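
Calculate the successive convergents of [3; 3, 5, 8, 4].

3/1, 10/3, 53/16, 434/131, 1789/540

Using the convergent recurrence p_i = a_i*p_{i-1} + p_{i-2}, q_i = a_i*q_{i-1} + q_{i-2} with p_{-2}=0, p_{-1}=1, q_{-2}=1, q_{-1}=0:
  i=0: a_0=3, p_0 = 3*1 + 0 = 3, q_0 = 3*0 + 1 = 1.
  i=1: a_1=3, p_1 = 3*3 + 1 = 10, q_1 = 3*1 + 0 = 3.
  i=2: a_2=5, p_2 = 5*10 + 3 = 53, q_2 = 5*3 + 1 = 16.
  i=3: a_3=8, p_3 = 8*53 + 10 = 434, q_3 = 8*16 + 3 = 131.
  i=4: a_4=4, p_4 = 4*434 + 53 = 1789, q_4 = 4*131 + 16 = 540.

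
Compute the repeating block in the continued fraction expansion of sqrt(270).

Write x_i = (sqrt(270) + m_i)/d_i with (m_0, d_0) = (0, 1). a_0 = floor(sqrt(270)) = 16, since 16^2 = 256 <= 270 < 289 = 17^2.
Iterate m_{i+1} = d_i*a_i - m_i, d_{i+1} = (270 - m_{i+1}^2)/d_i, a_{i+1} = floor((a_0 + m_{i+1})/d_{i+1}):
  m_1 = 1*16 - 0 = 16, d_1 = (270 - 16^2)/1 = 14/1 = 14, a_1 = floor((16 + 16)/14) = 2.
  m_2 = 14*2 - 16 = 12, d_2 = (270 - 12^2)/14 = 126/14 = 9, a_2 = floor((16 + 12)/9) = 3.
  m_3 = 9*3 - 12 = 15, d_3 = (270 - 15^2)/9 = 45/9 = 5, a_3 = floor((16 + 15)/5) = 6.
  m_4 = 5*6 - 15 = 15, d_4 = (270 - 15^2)/5 = 45/5 = 9, a_4 = floor((16 + 15)/9) = 3.
  m_5 = 9*3 - 15 = 12, d_5 = (270 - 12^2)/9 = 126/9 = 14, a_5 = floor((16 + 12)/14) = 2.
  m_6 = 14*2 - 12 = 16, d_6 = (270 - 16^2)/14 = 14/14 = 1, a_6 = floor((16 + 16)/1) = 32.
  m_7 = 1*32 - 16 = 16, d_7 = (270 - 16^2)/1 = 14/1 = 14: (m_7, d_7) = (m_1, d_1) = (16, 14), so from here the quotients repeat a_1, ..., a_6; the period length is 6.
Hence the expansion of sqrt(270) is a_0 = 16 followed by the repeating block 2, 3, 6, 3, 2, 32 (period 6).

[16; (2, 3, 6, 3, 2, 32)]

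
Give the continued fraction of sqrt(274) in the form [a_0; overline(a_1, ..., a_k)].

Write x_i = (sqrt(274) + m_i)/d_i with (m_0, d_0) = (0, 1). a_0 = floor(sqrt(274)) = 16, since 16^2 = 256 <= 274 < 289 = 17^2.
Iterate m_{i+1} = d_i*a_i - m_i, d_{i+1} = (274 - m_{i+1}^2)/d_i, a_{i+1} = floor((a_0 + m_{i+1})/d_{i+1}):
  m_1 = 1*16 - 0 = 16, d_1 = (274 - 16^2)/1 = 18/1 = 18, a_1 = floor((16 + 16)/18) = 1.
  m_2 = 18*1 - 16 = 2, d_2 = (274 - 2^2)/18 = 270/18 = 15, a_2 = floor((16 + 2)/15) = 1.
  m_3 = 15*1 - 2 = 13, d_3 = (274 - 13^2)/15 = 105/15 = 7, a_3 = floor((16 + 13)/7) = 4.
  m_4 = 7*4 - 13 = 15, d_4 = (274 - 15^2)/7 = 49/7 = 7, a_4 = floor((16 + 15)/7) = 4.
  m_5 = 7*4 - 15 = 13, d_5 = (274 - 13^2)/7 = 105/7 = 15, a_5 = floor((16 + 13)/15) = 1.
  m_6 = 15*1 - 13 = 2, d_6 = (274 - 2^2)/15 = 270/15 = 18, a_6 = floor((16 + 2)/18) = 1.
  m_7 = 18*1 - 2 = 16, d_7 = (274 - 16^2)/18 = 18/18 = 1, a_7 = floor((16 + 16)/1) = 32.
  m_8 = 1*32 - 16 = 16, d_8 = (274 - 16^2)/1 = 18/1 = 18: (m_8, d_8) = (m_1, d_1) = (16, 18), so from here the quotients repeat a_1, ..., a_7; the period length is 7.
Hence the expansion of sqrt(274) is a_0 = 16 followed by the repeating block 1, 1, 4, 4, 1, 1, 32 (period 7).

[16; overline(1, 1, 4, 4, 1, 1, 32)]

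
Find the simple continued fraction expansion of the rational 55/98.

[0; 1, 1, 3, 1, 1, 2, 2]

Run the Euclidean algorithm on 55 and 98; the successive quotients are the partial quotients a_0, a_1, ... (each step inverts the fractional part left over by the previous one):
  55 = 0*98 + 55, so a_0 = 0.
  98 = 1*55 + 43, so a_1 = 1.
  55 = 1*43 + 12, so a_2 = 1.
  43 = 3*12 + 7, so a_3 = 3.
  12 = 1*7 + 5, so a_4 = 1.
  7 = 1*5 + 2, so a_5 = 1.
  5 = 2*2 + 1, so a_6 = 2.
  2 = 2*1 + 0, so a_7 = 2.
The remainder reaches 0 after 8 divisions, so the expansion has 8 partial quotients, read off in order.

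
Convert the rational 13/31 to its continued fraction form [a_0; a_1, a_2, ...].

[0; 2, 2, 1, 1, 2]

Run the Euclidean algorithm on 13 and 31; the successive quotients are the partial quotients a_0, a_1, ... (each step inverts the fractional part left over by the previous one):
  13 = 0*31 + 13, so a_0 = 0.
  31 = 2*13 + 5, so a_1 = 2.
  13 = 2*5 + 3, so a_2 = 2.
  5 = 1*3 + 2, so a_3 = 1.
  3 = 1*2 + 1, so a_4 = 1.
  2 = 2*1 + 0, so a_5 = 2.
The remainder reaches 0 after 6 divisions, so the expansion has 6 partial quotients, read off in order.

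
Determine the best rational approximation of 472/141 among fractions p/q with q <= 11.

Expand x = 472/141 as a continued fraction with the Euclidean algorithm:
  472 = 3*141 + 49, so a_0 = 3.
  141 = 2*49 + 43, so a_1 = 2.
  49 = 1*43 + 6, so a_2 = 1.
  43 = 7*6 + 1, so a_3 = 7.
  6 = 6*1 + 0, so a_4 = 6.
so x = [3; 2, 1, 7, 6].
Convergents (p_i = a_i*p_{i-1} + p_{i-2}, q_i = a_i*q_{i-1} + q_{i-2} with p_{-2}=0, p_{-1}=1, q_{-2}=1, q_{-1}=0), until the denominator exceeds 11:
  i=0: a_0=3, p_0 = 3*1 + 0 = 3, q_0 = 3*0 + 1 = 1.
  i=1: a_1=2, p_1 = 2*3 + 1 = 7, q_1 = 2*1 + 0 = 2.
  i=2: a_2=1, p_2 = 1*7 + 3 = 10, q_2 = 1*2 + 1 = 3.
  i=3: a_3=7, p_3 = 7*10 + 7 = 77, q_3 = 7*3 + 2 = 23.
q_3 = 23 > 11, so the last convergent with denominator <= 11 is p_2/q_2 = 10/3.
The closest fraction with denominator <= 11 is either p_2/q_2 or the intermediate fraction (k*p_2 + p_1)/(k*q_2 + q_1) with the largest k >= 1 whose denominator stays <= 11; these approach x as k grows, and every other convergent or intermediate fraction in range is farther away.
Largest k: floor((11 - q_1)/q_2) = floor((11 - 2)/3) = 3.
That gives (3*10 + 7)/(3*3 + 2) = 37/11.
Compare the errors: |x - 10/3| = |472*3 - 10*141|/(141*3) = 6/423, and |x - 37/11| = |472*11 - 37*141|/(141*11) = 25/1551.
Cross-multiplying, 6*1551 = 9306 < 10575 = 25*423, so 6/423 is smaller: the convergent 10/3 is closer to x than 37/11.

10/3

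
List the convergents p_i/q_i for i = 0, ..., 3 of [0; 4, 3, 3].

0/1, 1/4, 3/13, 10/43

Using the convergent recurrence p_i = a_i*p_{i-1} + p_{i-2}, q_i = a_i*q_{i-1} + q_{i-2} with p_{-2}=0, p_{-1}=1, q_{-2}=1, q_{-1}=0:
  i=0: a_0=0, p_0 = 0*1 + 0 = 0, q_0 = 0*0 + 1 = 1.
  i=1: a_1=4, p_1 = 4*0 + 1 = 1, q_1 = 4*1 + 0 = 4.
  i=2: a_2=3, p_2 = 3*1 + 0 = 3, q_2 = 3*4 + 1 = 13.
  i=3: a_3=3, p_3 = 3*3 + 1 = 10, q_3 = 3*13 + 4 = 43.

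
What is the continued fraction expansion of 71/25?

[2; 1, 5, 4]

Run the Euclidean algorithm on 71 and 25; the successive quotients are the partial quotients a_0, a_1, ... (each step inverts the fractional part left over by the previous one):
  71 = 2*25 + 21, so a_0 = 2.
  25 = 1*21 + 4, so a_1 = 1.
  21 = 5*4 + 1, so a_2 = 5.
  4 = 4*1 + 0, so a_3 = 4.
The remainder reaches 0 after 4 divisions, so the expansion has 4 partial quotients, read off in order.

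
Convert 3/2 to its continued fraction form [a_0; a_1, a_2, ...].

[1; 2]

Run the Euclidean algorithm on 3 and 2; the successive quotients are the partial quotients a_0, a_1, ... (each step inverts the fractional part left over by the previous one):
  3 = 1*2 + 1, so a_0 = 1.
  2 = 2*1 + 0, so a_1 = 2.
The remainder reaches 0 after 2 divisions, so the expansion has 2 partial quotients, read off in order.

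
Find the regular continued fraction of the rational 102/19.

[5; 2, 1, 2, 2]

Run the Euclidean algorithm on 102 and 19; the successive quotients are the partial quotients a_0, a_1, ... (each step inverts the fractional part left over by the previous one):
  102 = 5*19 + 7, so a_0 = 5.
  19 = 2*7 + 5, so a_1 = 2.
  7 = 1*5 + 2, so a_2 = 1.
  5 = 2*2 + 1, so a_3 = 2.
  2 = 2*1 + 0, so a_4 = 2.
The remainder reaches 0 after 5 divisions, so the expansion has 5 partial quotients, read off in order.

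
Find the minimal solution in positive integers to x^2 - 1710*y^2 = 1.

First expand sqrt(1710) as a continued fraction. With x_i = (sqrt(1710) + m_i)/d_i and (m_0, d_0) = (0, 1): a_0 = floor(sqrt(1710)) = 41, since 41^2 = 1681 <= 1710 < 1764 = 42^2.
Iterate m_{i+1} = d_i*a_i - m_i, d_{i+1} = (1710 - m_{i+1}^2)/d_i, a_{i+1} = floor((a_0 + m_{i+1})/d_{i+1}):
  m_1 = 1*41 - 0 = 41, d_1 = (1710 - 41^2)/1 = 29/1 = 29, a_1 = floor((41 + 41)/29) = 2.
  m_2 = 29*2 - 41 = 17, d_2 = (1710 - 17^2)/29 = 1421/29 = 49, a_2 = floor((41 + 17)/49) = 1.
  m_3 = 49*1 - 17 = 32, d_3 = (1710 - 32^2)/49 = 686/49 = 14, a_3 = floor((41 + 32)/14) = 5.
  m_4 = 14*5 - 32 = 38, d_4 = (1710 - 38^2)/14 = 266/14 = 19, a_4 = floor((41 + 38)/19) = 4.
  m_5 = 19*4 - 38 = 38, d_5 = (1710 - 38^2)/19 = 266/19 = 14, a_5 = floor((41 + 38)/14) = 5.
  m_6 = 14*5 - 38 = 32, d_6 = (1710 - 32^2)/14 = 686/14 = 49, a_6 = floor((41 + 32)/49) = 1.
  m_7 = 49*1 - 32 = 17, d_7 = (1710 - 17^2)/49 = 1421/49 = 29, a_7 = floor((41 + 17)/29) = 2.
  m_8 = 29*2 - 17 = 41, d_8 = (1710 - 41^2)/29 = 29/29 = 1, a_8 = floor((41 + 41)/1) = 82.
  m_9 = 1*82 - 41 = 41, d_9 = (1710 - 41^2)/1 = 29/1 = 29: (m_9, d_9) = (m_1, d_1) = (41, 29), so from here the quotients repeat a_1, ..., a_8; the period length is 8.
So sqrt(1710) = [41; (2, 1, 5, 4, 5, 1, 2, 82)] with period length k = 8.
k is even, so the fundamental solution of x^2 - 1710y^2 = 1 is (p_{k-1}, q_{k-1}) = (p_7, q_7); compute convergents through index 7.
Convergents (p_i = a_i*p_{i-1} + p_{i-2}, q_i = a_i*q_{i-1} + q_{i-2} with p_{-2}=0, p_{-1}=1, q_{-2}=1, q_{-1}=0):
  i=0: a_0=41, p_0 = 41*1 + 0 = 41, q_0 = 41*0 + 1 = 1.
  i=1: a_1=2, p_1 = 2*41 + 1 = 83, q_1 = 2*1 + 0 = 2.
  i=2: a_2=1, p_2 = 1*83 + 41 = 124, q_2 = 1*2 + 1 = 3.
  i=3: a_3=5, p_3 = 5*124 + 83 = 703, q_3 = 5*3 + 2 = 17.
  i=4: a_4=4, p_4 = 4*703 + 124 = 2936, q_4 = 4*17 + 3 = 71.
  i=5: a_5=5, p_5 = 5*2936 + 703 = 15383, q_5 = 5*71 + 17 = 372.
  i=6: a_6=1, p_6 = 1*15383 + 2936 = 18319, q_6 = 1*372 + 71 = 443.
  i=7: a_7=2, p_7 = 2*18319 + 15383 = 52021, q_7 = 2*443 + 372 = 1258.
Check: 52021^2 - 1710*1258^2 = 2706184441 - 2706184440 = 1, so (x, y) = (52021, 1258) solves the equation, and by the theorem it is the least positive solution.

(x, y) = (52021, 1258)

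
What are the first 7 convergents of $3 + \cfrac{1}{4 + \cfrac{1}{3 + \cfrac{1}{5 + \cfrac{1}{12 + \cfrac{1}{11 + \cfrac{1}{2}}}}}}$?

3/1, 13/4, 42/13, 223/69, 2718/841, 30121/9320, 62960/19481

Using the convergent recurrence p_i = a_i*p_{i-1} + p_{i-2}, q_i = a_i*q_{i-1} + q_{i-2} with p_{-2}=0, p_{-1}=1, q_{-2}=1, q_{-1}=0:
  i=0: a_0=3, p_0 = 3*1 + 0 = 3, q_0 = 3*0 + 1 = 1.
  i=1: a_1=4, p_1 = 4*3 + 1 = 13, q_1 = 4*1 + 0 = 4.
  i=2: a_2=3, p_2 = 3*13 + 3 = 42, q_2 = 3*4 + 1 = 13.
  i=3: a_3=5, p_3 = 5*42 + 13 = 223, q_3 = 5*13 + 4 = 69.
  i=4: a_4=12, p_4 = 12*223 + 42 = 2718, q_4 = 12*69 + 13 = 841.
  i=5: a_5=11, p_5 = 11*2718 + 223 = 30121, q_5 = 11*841 + 69 = 9320.
  i=6: a_6=2, p_6 = 2*30121 + 2718 = 62960, q_6 = 2*9320 + 841 = 19481.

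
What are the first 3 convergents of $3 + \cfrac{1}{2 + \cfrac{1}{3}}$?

Using the convergent recurrence p_i = a_i*p_{i-1} + p_{i-2}, q_i = a_i*q_{i-1} + q_{i-2} with p_{-2}=0, p_{-1}=1, q_{-2}=1, q_{-1}=0:
  i=0: a_0=3, p_0 = 3*1 + 0 = 3, q_0 = 3*0 + 1 = 1.
  i=1: a_1=2, p_1 = 2*3 + 1 = 7, q_1 = 2*1 + 0 = 2.
  i=2: a_2=3, p_2 = 3*7 + 3 = 24, q_2 = 3*2 + 1 = 7.

3/1, 7/2, 24/7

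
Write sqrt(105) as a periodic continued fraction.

[10; (4, 20)]

Write x_i = (sqrt(105) + m_i)/d_i with (m_0, d_0) = (0, 1). a_0 = floor(sqrt(105)) = 10, since 10^2 = 100 <= 105 < 121 = 11^2.
Iterate m_{i+1} = d_i*a_i - m_i, d_{i+1} = (105 - m_{i+1}^2)/d_i, a_{i+1} = floor((a_0 + m_{i+1})/d_{i+1}):
  m_1 = 1*10 - 0 = 10, d_1 = (105 - 10^2)/1 = 5/1 = 5, a_1 = floor((10 + 10)/5) = 4.
  m_2 = 5*4 - 10 = 10, d_2 = (105 - 10^2)/5 = 5/5 = 1, a_2 = floor((10 + 10)/1) = 20.
  m_3 = 1*20 - 10 = 10, d_3 = (105 - 10^2)/1 = 5/1 = 5: (m_3, d_3) = (m_1, d_1) = (10, 5), so from here the quotients repeat a_1, a_2; the period length is 2.
Hence the expansion of sqrt(105) is a_0 = 10 followed by the repeating block 4, 20 (period 2).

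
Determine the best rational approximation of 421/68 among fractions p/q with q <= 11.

Expand x = 421/68 as a continued fraction with the Euclidean algorithm:
  421 = 6*68 + 13, so a_0 = 6.
  68 = 5*13 + 3, so a_1 = 5.
  13 = 4*3 + 1, so a_2 = 4.
  3 = 3*1 + 0, so a_3 = 3.
so x = [6; 5, 4, 3].
Convergents (p_i = a_i*p_{i-1} + p_{i-2}, q_i = a_i*q_{i-1} + q_{i-2} with p_{-2}=0, p_{-1}=1, q_{-2}=1, q_{-1}=0), until the denominator exceeds 11:
  i=0: a_0=6, p_0 = 6*1 + 0 = 6, q_0 = 6*0 + 1 = 1.
  i=1: a_1=5, p_1 = 5*6 + 1 = 31, q_1 = 5*1 + 0 = 5.
  i=2: a_2=4, p_2 = 4*31 + 6 = 130, q_2 = 4*5 + 1 = 21.
q_2 = 21 > 11, so the last convergent with denominator <= 11 is p_1/q_1 = 31/5.
The closest fraction with denominator <= 11 is either p_1/q_1 or the intermediate fraction (k*p_1 + p_0)/(k*q_1 + q_0) with the largest k >= 1 whose denominator stays <= 11; these approach x as k grows, and every other convergent or intermediate fraction in range is farther away.
Largest k: floor((11 - q_0)/q_1) = floor((11 - 1)/5) = 2.
That gives (2*31 + 6)/(2*5 + 1) = 68/11.
Compare the errors: |x - 31/5| = |421*5 - 31*68|/(68*5) = 3/340, and |x - 68/11| = |421*11 - 68*68|/(68*11) = 7/748.
Cross-multiplying, 3*748 = 2244 < 2380 = 7*340, so 3/340 is smaller: the convergent 31/5 is closer to x than 68/11.

31/5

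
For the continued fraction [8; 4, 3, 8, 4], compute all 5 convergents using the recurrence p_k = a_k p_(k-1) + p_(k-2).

Using the convergent recurrence p_i = a_i*p_{i-1} + p_{i-2}, q_i = a_i*q_{i-1} + q_{i-2} with p_{-2}=0, p_{-1}=1, q_{-2}=1, q_{-1}=0:
  i=0: a_0=8, p_0 = 8*1 + 0 = 8, q_0 = 8*0 + 1 = 1.
  i=1: a_1=4, p_1 = 4*8 + 1 = 33, q_1 = 4*1 + 0 = 4.
  i=2: a_2=3, p_2 = 3*33 + 8 = 107, q_2 = 3*4 + 1 = 13.
  i=3: a_3=8, p_3 = 8*107 + 33 = 889, q_3 = 8*13 + 4 = 108.
  i=4: a_4=4, p_4 = 4*889 + 107 = 3663, q_4 = 4*108 + 13 = 445.

8/1, 33/4, 107/13, 889/108, 3663/445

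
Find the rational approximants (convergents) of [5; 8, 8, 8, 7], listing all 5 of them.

Using the convergent recurrence p_i = a_i*p_{i-1} + p_{i-2}, q_i = a_i*q_{i-1} + q_{i-2} with p_{-2}=0, p_{-1}=1, q_{-2}=1, q_{-1}=0:
  i=0: a_0=5, p_0 = 5*1 + 0 = 5, q_0 = 5*0 + 1 = 1.
  i=1: a_1=8, p_1 = 8*5 + 1 = 41, q_1 = 8*1 + 0 = 8.
  i=2: a_2=8, p_2 = 8*41 + 5 = 333, q_2 = 8*8 + 1 = 65.
  i=3: a_3=8, p_3 = 8*333 + 41 = 2705, q_3 = 8*65 + 8 = 528.
  i=4: a_4=7, p_4 = 7*2705 + 333 = 19268, q_4 = 7*528 + 65 = 3761.

5/1, 41/8, 333/65, 2705/528, 19268/3761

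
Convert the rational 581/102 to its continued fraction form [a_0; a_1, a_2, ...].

Run the Euclidean algorithm on 581 and 102; the successive quotients are the partial quotients a_0, a_1, ... (each step inverts the fractional part left over by the previous one):
  581 = 5*102 + 71, so a_0 = 5.
  102 = 1*71 + 31, so a_1 = 1.
  71 = 2*31 + 9, so a_2 = 2.
  31 = 3*9 + 4, so a_3 = 3.
  9 = 2*4 + 1, so a_4 = 2.
  4 = 4*1 + 0, so a_5 = 4.
The remainder reaches 0 after 6 divisions, so the expansion has 6 partial quotients, read off in order.

[5; 1, 2, 3, 2, 4]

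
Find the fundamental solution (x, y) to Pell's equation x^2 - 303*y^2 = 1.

First expand sqrt(303) as a continued fraction. With x_i = (sqrt(303) + m_i)/d_i and (m_0, d_0) = (0, 1): a_0 = floor(sqrt(303)) = 17, since 17^2 = 289 <= 303 < 324 = 18^2.
Iterate m_{i+1} = d_i*a_i - m_i, d_{i+1} = (303 - m_{i+1}^2)/d_i, a_{i+1} = floor((a_0 + m_{i+1})/d_{i+1}):
  m_1 = 1*17 - 0 = 17, d_1 = (303 - 17^2)/1 = 14/1 = 14, a_1 = floor((17 + 17)/14) = 2.
  m_2 = 14*2 - 17 = 11, d_2 = (303 - 11^2)/14 = 182/14 = 13, a_2 = floor((17 + 11)/13) = 2.
  m_3 = 13*2 - 11 = 15, d_3 = (303 - 15^2)/13 = 78/13 = 6, a_3 = floor((17 + 15)/6) = 5.
  m_4 = 6*5 - 15 = 15, d_4 = (303 - 15^2)/6 = 78/6 = 13, a_4 = floor((17 + 15)/13) = 2.
  m_5 = 13*2 - 15 = 11, d_5 = (303 - 11^2)/13 = 182/13 = 14, a_5 = floor((17 + 11)/14) = 2.
  m_6 = 14*2 - 11 = 17, d_6 = (303 - 17^2)/14 = 14/14 = 1, a_6 = floor((17 + 17)/1) = 34.
  m_7 = 1*34 - 17 = 17, d_7 = (303 - 17^2)/1 = 14/1 = 14: (m_7, d_7) = (m_1, d_1) = (17, 14), so from here the quotients repeat a_1, ..., a_6; the period length is 6.
So sqrt(303) = [17; (2, 2, 5, 2, 2, 34)] with period length k = 6.
k is even, so the fundamental solution of x^2 - 303y^2 = 1 is (p_{k-1}, q_{k-1}) = (p_5, q_5); compute convergents through index 5.
Convergents (p_i = a_i*p_{i-1} + p_{i-2}, q_i = a_i*q_{i-1} + q_{i-2} with p_{-2}=0, p_{-1}=1, q_{-2}=1, q_{-1}=0):
  i=0: a_0=17, p_0 = 17*1 + 0 = 17, q_0 = 17*0 + 1 = 1.
  i=1: a_1=2, p_1 = 2*17 + 1 = 35, q_1 = 2*1 + 0 = 2.
  i=2: a_2=2, p_2 = 2*35 + 17 = 87, q_2 = 2*2 + 1 = 5.
  i=3: a_3=5, p_3 = 5*87 + 35 = 470, q_3 = 5*5 + 2 = 27.
  i=4: a_4=2, p_4 = 2*470 + 87 = 1027, q_4 = 2*27 + 5 = 59.
  i=5: a_5=2, p_5 = 2*1027 + 470 = 2524, q_5 = 2*59 + 27 = 145.
Check: 2524^2 - 303*145^2 = 6370576 - 6370575 = 1, so (x, y) = (2524, 145) solves the equation, and by the theorem it is the least positive solution.

(x, y) = (2524, 145)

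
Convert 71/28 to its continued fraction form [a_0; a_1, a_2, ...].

[2; 1, 1, 6, 2]

Run the Euclidean algorithm on 71 and 28; the successive quotients are the partial quotients a_0, a_1, ... (each step inverts the fractional part left over by the previous one):
  71 = 2*28 + 15, so a_0 = 2.
  28 = 1*15 + 13, so a_1 = 1.
  15 = 1*13 + 2, so a_2 = 1.
  13 = 6*2 + 1, so a_3 = 6.
  2 = 2*1 + 0, so a_4 = 2.
The remainder reaches 0 after 5 divisions, so the expansion has 5 partial quotients, read off in order.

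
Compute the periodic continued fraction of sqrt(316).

Write x_i = (sqrt(316) + m_i)/d_i with (m_0, d_0) = (0, 1). a_0 = floor(sqrt(316)) = 17, since 17^2 = 289 <= 316 < 324 = 18^2.
Iterate m_{i+1} = d_i*a_i - m_i, d_{i+1} = (316 - m_{i+1}^2)/d_i, a_{i+1} = floor((a_0 + m_{i+1})/d_{i+1}):
  m_1 = 1*17 - 0 = 17, d_1 = (316 - 17^2)/1 = 27/1 = 27, a_1 = floor((17 + 17)/27) = 1.
  m_2 = 27*1 - 17 = 10, d_2 = (316 - 10^2)/27 = 216/27 = 8, a_2 = floor((17 + 10)/8) = 3.
  m_3 = 8*3 - 10 = 14, d_3 = (316 - 14^2)/8 = 120/8 = 15, a_3 = floor((17 + 14)/15) = 2.
  m_4 = 15*2 - 14 = 16, d_4 = (316 - 16^2)/15 = 60/15 = 4, a_4 = floor((17 + 16)/4) = 8.
  m_5 = 4*8 - 16 = 16, d_5 = (316 - 16^2)/4 = 60/4 = 15, a_5 = floor((17 + 16)/15) = 2.
  m_6 = 15*2 - 16 = 14, d_6 = (316 - 14^2)/15 = 120/15 = 8, a_6 = floor((17 + 14)/8) = 3.
  m_7 = 8*3 - 14 = 10, d_7 = (316 - 10^2)/8 = 216/8 = 27, a_7 = floor((17 + 10)/27) = 1.
  m_8 = 27*1 - 10 = 17, d_8 = (316 - 17^2)/27 = 27/27 = 1, a_8 = floor((17 + 17)/1) = 34.
  m_9 = 1*34 - 17 = 17, d_9 = (316 - 17^2)/1 = 27/1 = 27: (m_9, d_9) = (m_1, d_1) = (17, 27), so from here the quotients repeat a_1, ..., a_8; the period length is 8.
Hence the expansion of sqrt(316) is a_0 = 17 followed by the repeating block 1, 3, 2, 8, 2, 3, 1, 34 (period 8).

[17; (1, 3, 2, 8, 2, 3, 1, 34)]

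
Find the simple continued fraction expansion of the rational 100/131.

Run the Euclidean algorithm on 100 and 131; the successive quotients are the partial quotients a_0, a_1, ... (each step inverts the fractional part left over by the previous one):
  100 = 0*131 + 100, so a_0 = 0.
  131 = 1*100 + 31, so a_1 = 1.
  100 = 3*31 + 7, so a_2 = 3.
  31 = 4*7 + 3, so a_3 = 4.
  7 = 2*3 + 1, so a_4 = 2.
  3 = 3*1 + 0, so a_5 = 3.
The remainder reaches 0 after 6 divisions, so the expansion has 6 partial quotients, read off in order.

[0; 1, 3, 4, 2, 3]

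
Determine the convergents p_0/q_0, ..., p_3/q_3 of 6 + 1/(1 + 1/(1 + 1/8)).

6/1, 7/1, 13/2, 111/17

Using the convergent recurrence p_i = a_i*p_{i-1} + p_{i-2}, q_i = a_i*q_{i-1} + q_{i-2} with p_{-2}=0, p_{-1}=1, q_{-2}=1, q_{-1}=0:
  i=0: a_0=6, p_0 = 6*1 + 0 = 6, q_0 = 6*0 + 1 = 1.
  i=1: a_1=1, p_1 = 1*6 + 1 = 7, q_1 = 1*1 + 0 = 1.
  i=2: a_2=1, p_2 = 1*7 + 6 = 13, q_2 = 1*1 + 1 = 2.
  i=3: a_3=8, p_3 = 8*13 + 7 = 111, q_3 = 8*2 + 1 = 17.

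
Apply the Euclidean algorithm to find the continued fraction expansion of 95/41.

[2; 3, 6, 2]

Run the Euclidean algorithm on 95 and 41; the successive quotients are the partial quotients a_0, a_1, ... (each step inverts the fractional part left over by the previous one):
  95 = 2*41 + 13, so a_0 = 2.
  41 = 3*13 + 2, so a_1 = 3.
  13 = 6*2 + 1, so a_2 = 6.
  2 = 2*1 + 0, so a_3 = 2.
The remainder reaches 0 after 4 divisions, so the expansion has 4 partial quotients, read off in order.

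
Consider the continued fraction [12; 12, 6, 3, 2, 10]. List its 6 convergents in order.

12/1, 145/12, 882/73, 2791/231, 6464/535, 67431/5581

Using the convergent recurrence p_i = a_i*p_{i-1} + p_{i-2}, q_i = a_i*q_{i-1} + q_{i-2} with p_{-2}=0, p_{-1}=1, q_{-2}=1, q_{-1}=0:
  i=0: a_0=12, p_0 = 12*1 + 0 = 12, q_0 = 12*0 + 1 = 1.
  i=1: a_1=12, p_1 = 12*12 + 1 = 145, q_1 = 12*1 + 0 = 12.
  i=2: a_2=6, p_2 = 6*145 + 12 = 882, q_2 = 6*12 + 1 = 73.
  i=3: a_3=3, p_3 = 3*882 + 145 = 2791, q_3 = 3*73 + 12 = 231.
  i=4: a_4=2, p_4 = 2*2791 + 882 = 6464, q_4 = 2*231 + 73 = 535.
  i=5: a_5=10, p_5 = 10*6464 + 2791 = 67431, q_5 = 10*535 + 231 = 5581.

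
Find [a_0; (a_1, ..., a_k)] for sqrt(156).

[12; (2, 24)]

Write x_i = (sqrt(156) + m_i)/d_i with (m_0, d_0) = (0, 1). a_0 = floor(sqrt(156)) = 12, since 12^2 = 144 <= 156 < 169 = 13^2.
Iterate m_{i+1} = d_i*a_i - m_i, d_{i+1} = (156 - m_{i+1}^2)/d_i, a_{i+1} = floor((a_0 + m_{i+1})/d_{i+1}):
  m_1 = 1*12 - 0 = 12, d_1 = (156 - 12^2)/1 = 12/1 = 12, a_1 = floor((12 + 12)/12) = 2.
  m_2 = 12*2 - 12 = 12, d_2 = (156 - 12^2)/12 = 12/12 = 1, a_2 = floor((12 + 12)/1) = 24.
  m_3 = 1*24 - 12 = 12, d_3 = (156 - 12^2)/1 = 12/1 = 12: (m_3, d_3) = (m_1, d_1) = (12, 12), so from here the quotients repeat a_1, a_2; the period length is 2.
Hence the expansion of sqrt(156) is a_0 = 12 followed by the repeating block 2, 24 (period 2).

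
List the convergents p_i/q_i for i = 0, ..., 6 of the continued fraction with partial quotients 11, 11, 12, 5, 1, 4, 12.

Using the convergent recurrence p_i = a_i*p_{i-1} + p_{i-2}, q_i = a_i*q_{i-1} + q_{i-2} with p_{-2}=0, p_{-1}=1, q_{-2}=1, q_{-1}=0:
  i=0: a_0=11, p_0 = 11*1 + 0 = 11, q_0 = 11*0 + 1 = 1.
  i=1: a_1=11, p_1 = 11*11 + 1 = 122, q_1 = 11*1 + 0 = 11.
  i=2: a_2=12, p_2 = 12*122 + 11 = 1475, q_2 = 12*11 + 1 = 133.
  i=3: a_3=5, p_3 = 5*1475 + 122 = 7497, q_3 = 5*133 + 11 = 676.
  i=4: a_4=1, p_4 = 1*7497 + 1475 = 8972, q_4 = 1*676 + 133 = 809.
  i=5: a_5=4, p_5 = 4*8972 + 7497 = 43385, q_5 = 4*809 + 676 = 3912.
  i=6: a_6=12, p_6 = 12*43385 + 8972 = 529592, q_6 = 12*3912 + 809 = 47753.

11/1, 122/11, 1475/133, 7497/676, 8972/809, 43385/3912, 529592/47753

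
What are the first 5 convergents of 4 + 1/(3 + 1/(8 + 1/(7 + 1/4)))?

4/1, 13/3, 108/25, 769/178, 3184/737

Using the convergent recurrence p_i = a_i*p_{i-1} + p_{i-2}, q_i = a_i*q_{i-1} + q_{i-2} with p_{-2}=0, p_{-1}=1, q_{-2}=1, q_{-1}=0:
  i=0: a_0=4, p_0 = 4*1 + 0 = 4, q_0 = 4*0 + 1 = 1.
  i=1: a_1=3, p_1 = 3*4 + 1 = 13, q_1 = 3*1 + 0 = 3.
  i=2: a_2=8, p_2 = 8*13 + 4 = 108, q_2 = 8*3 + 1 = 25.
  i=3: a_3=7, p_3 = 7*108 + 13 = 769, q_3 = 7*25 + 3 = 178.
  i=4: a_4=4, p_4 = 4*769 + 108 = 3184, q_4 = 4*178 + 25 = 737.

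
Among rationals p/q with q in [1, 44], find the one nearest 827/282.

44/15

Expand x = 827/282 as a continued fraction with the Euclidean algorithm:
  827 = 2*282 + 263, so a_0 = 2.
  282 = 1*263 + 19, so a_1 = 1.
  263 = 13*19 + 16, so a_2 = 13.
  19 = 1*16 + 3, so a_3 = 1.
  16 = 5*3 + 1, so a_4 = 5.
  3 = 3*1 + 0, so a_5 = 3.
so x = [2; 1, 13, 1, 5, 3].
Convergents (p_i = a_i*p_{i-1} + p_{i-2}, q_i = a_i*q_{i-1} + q_{i-2} with p_{-2}=0, p_{-1}=1, q_{-2}=1, q_{-1}=0), until the denominator exceeds 44:
  i=0: a_0=2, p_0 = 2*1 + 0 = 2, q_0 = 2*0 + 1 = 1.
  i=1: a_1=1, p_1 = 1*2 + 1 = 3, q_1 = 1*1 + 0 = 1.
  i=2: a_2=13, p_2 = 13*3 + 2 = 41, q_2 = 13*1 + 1 = 14.
  i=3: a_3=1, p_3 = 1*41 + 3 = 44, q_3 = 1*14 + 1 = 15.
  i=4: a_4=5, p_4 = 5*44 + 41 = 261, q_4 = 5*15 + 14 = 89.
q_4 = 89 > 44, so the last convergent with denominator <= 44 is p_3/q_3 = 44/15.
The closest fraction with denominator <= 44 is either p_3/q_3 or the intermediate fraction (k*p_3 + p_2)/(k*q_3 + q_2) with the largest k >= 1 whose denominator stays <= 44; these approach x as k grows, and every other convergent or intermediate fraction in range is farther away.
Largest k: floor((44 - q_2)/q_3) = floor((44 - 14)/15) = 2.
That gives (2*44 + 41)/(2*15 + 14) = 129/44.
Compare the errors: |x - 44/15| = |827*15 - 44*282|/(282*15) = 3/4230, and |x - 129/44| = |827*44 - 129*282|/(282*44) = 10/12408.
Cross-multiplying, 3*12408 = 37224 < 42300 = 10*4230, so 3/4230 is smaller: the convergent 44/15 is closer to x than 129/44.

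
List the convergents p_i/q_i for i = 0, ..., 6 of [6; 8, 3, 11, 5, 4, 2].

6/1, 49/8, 153/25, 1732/283, 8813/1440, 36984/6043, 82781/13526

Using the convergent recurrence p_i = a_i*p_{i-1} + p_{i-2}, q_i = a_i*q_{i-1} + q_{i-2} with p_{-2}=0, p_{-1}=1, q_{-2}=1, q_{-1}=0:
  i=0: a_0=6, p_0 = 6*1 + 0 = 6, q_0 = 6*0 + 1 = 1.
  i=1: a_1=8, p_1 = 8*6 + 1 = 49, q_1 = 8*1 + 0 = 8.
  i=2: a_2=3, p_2 = 3*49 + 6 = 153, q_2 = 3*8 + 1 = 25.
  i=3: a_3=11, p_3 = 11*153 + 49 = 1732, q_3 = 11*25 + 8 = 283.
  i=4: a_4=5, p_4 = 5*1732 + 153 = 8813, q_4 = 5*283 + 25 = 1440.
  i=5: a_5=4, p_5 = 4*8813 + 1732 = 36984, q_5 = 4*1440 + 283 = 6043.
  i=6: a_6=2, p_6 = 2*36984 + 8813 = 82781, q_6 = 2*6043 + 1440 = 13526.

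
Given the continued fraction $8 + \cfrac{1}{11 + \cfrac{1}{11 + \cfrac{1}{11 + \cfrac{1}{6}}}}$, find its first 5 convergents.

Using the convergent recurrence p_i = a_i*p_{i-1} + p_{i-2}, q_i = a_i*q_{i-1} + q_{i-2} with p_{-2}=0, p_{-1}=1, q_{-2}=1, q_{-1}=0:
  i=0: a_0=8, p_0 = 8*1 + 0 = 8, q_0 = 8*0 + 1 = 1.
  i=1: a_1=11, p_1 = 11*8 + 1 = 89, q_1 = 11*1 + 0 = 11.
  i=2: a_2=11, p_2 = 11*89 + 8 = 987, q_2 = 11*11 + 1 = 122.
  i=3: a_3=11, p_3 = 11*987 + 89 = 10946, q_3 = 11*122 + 11 = 1353.
  i=4: a_4=6, p_4 = 6*10946 + 987 = 66663, q_4 = 6*1353 + 122 = 8240.

8/1, 89/11, 987/122, 10946/1353, 66663/8240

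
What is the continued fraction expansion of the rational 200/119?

[1; 1, 2, 7, 1, 1, 2]

Run the Euclidean algorithm on 200 and 119; the successive quotients are the partial quotients a_0, a_1, ... (each step inverts the fractional part left over by the previous one):
  200 = 1*119 + 81, so a_0 = 1.
  119 = 1*81 + 38, so a_1 = 1.
  81 = 2*38 + 5, so a_2 = 2.
  38 = 7*5 + 3, so a_3 = 7.
  5 = 1*3 + 2, so a_4 = 1.
  3 = 1*2 + 1, so a_5 = 1.
  2 = 2*1 + 0, so a_6 = 2.
The remainder reaches 0 after 7 divisions, so the expansion has 7 partial quotients, read off in order.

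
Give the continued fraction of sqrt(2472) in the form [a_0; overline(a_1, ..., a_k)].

[49; overline(1, 2, 1, 1, 3, 1, 1, 2, 1, 98)]

Write x_i = (sqrt(2472) + m_i)/d_i with (m_0, d_0) = (0, 1). a_0 = floor(sqrt(2472)) = 49, since 49^2 = 2401 <= 2472 < 2500 = 50^2.
Iterate m_{i+1} = d_i*a_i - m_i, d_{i+1} = (2472 - m_{i+1}^2)/d_i, a_{i+1} = floor((a_0 + m_{i+1})/d_{i+1}):
  m_1 = 1*49 - 0 = 49, d_1 = (2472 - 49^2)/1 = 71/1 = 71, a_1 = floor((49 + 49)/71) = 1.
  m_2 = 71*1 - 49 = 22, d_2 = (2472 - 22^2)/71 = 1988/71 = 28, a_2 = floor((49 + 22)/28) = 2.
  m_3 = 28*2 - 22 = 34, d_3 = (2472 - 34^2)/28 = 1316/28 = 47, a_3 = floor((49 + 34)/47) = 1.
  m_4 = 47*1 - 34 = 13, d_4 = (2472 - 13^2)/47 = 2303/47 = 49, a_4 = floor((49 + 13)/49) = 1.
  m_5 = 49*1 - 13 = 36, d_5 = (2472 - 36^2)/49 = 1176/49 = 24, a_5 = floor((49 + 36)/24) = 3.
  m_6 = 24*3 - 36 = 36, d_6 = (2472 - 36^2)/24 = 1176/24 = 49, a_6 = floor((49 + 36)/49) = 1.
  m_7 = 49*1 - 36 = 13, d_7 = (2472 - 13^2)/49 = 2303/49 = 47, a_7 = floor((49 + 13)/47) = 1.
  m_8 = 47*1 - 13 = 34, d_8 = (2472 - 34^2)/47 = 1316/47 = 28, a_8 = floor((49 + 34)/28) = 2.
  m_9 = 28*2 - 34 = 22, d_9 = (2472 - 22^2)/28 = 1988/28 = 71, a_9 = floor((49 + 22)/71) = 1.
  m_10 = 71*1 - 22 = 49, d_10 = (2472 - 49^2)/71 = 71/71 = 1, a_10 = floor((49 + 49)/1) = 98.
  m_11 = 1*98 - 49 = 49, d_11 = (2472 - 49^2)/1 = 71/1 = 71: (m_11, d_11) = (m_1, d_1) = (49, 71), so from here the quotients repeat a_1, ..., a_10; the period length is 10.
Hence the expansion of sqrt(2472) is a_0 = 49 followed by the repeating block 1, 2, 1, 1, 3, 1, 1, 2, 1, 98 (period 10).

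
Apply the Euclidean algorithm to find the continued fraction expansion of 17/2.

[8; 2]

Run the Euclidean algorithm on 17 and 2; the successive quotients are the partial quotients a_0, a_1, ... (each step inverts the fractional part left over by the previous one):
  17 = 8*2 + 1, so a_0 = 8.
  2 = 2*1 + 0, so a_1 = 2.
The remainder reaches 0 after 2 divisions, so the expansion has 2 partial quotients, read off in order.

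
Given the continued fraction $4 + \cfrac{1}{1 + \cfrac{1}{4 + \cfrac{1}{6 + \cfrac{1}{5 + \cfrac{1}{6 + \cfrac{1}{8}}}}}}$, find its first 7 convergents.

4/1, 5/1, 24/5, 149/31, 769/160, 4763/991, 38873/8088

Using the convergent recurrence p_i = a_i*p_{i-1} + p_{i-2}, q_i = a_i*q_{i-1} + q_{i-2} with p_{-2}=0, p_{-1}=1, q_{-2}=1, q_{-1}=0:
  i=0: a_0=4, p_0 = 4*1 + 0 = 4, q_0 = 4*0 + 1 = 1.
  i=1: a_1=1, p_1 = 1*4 + 1 = 5, q_1 = 1*1 + 0 = 1.
  i=2: a_2=4, p_2 = 4*5 + 4 = 24, q_2 = 4*1 + 1 = 5.
  i=3: a_3=6, p_3 = 6*24 + 5 = 149, q_3 = 6*5 + 1 = 31.
  i=4: a_4=5, p_4 = 5*149 + 24 = 769, q_4 = 5*31 + 5 = 160.
  i=5: a_5=6, p_5 = 6*769 + 149 = 4763, q_5 = 6*160 + 31 = 991.
  i=6: a_6=8, p_6 = 8*4763 + 769 = 38873, q_6 = 8*991 + 160 = 8088.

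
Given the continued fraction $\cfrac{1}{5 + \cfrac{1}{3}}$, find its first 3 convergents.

Using the convergent recurrence p_i = a_i*p_{i-1} + p_{i-2}, q_i = a_i*q_{i-1} + q_{i-2} with p_{-2}=0, p_{-1}=1, q_{-2}=1, q_{-1}=0:
  i=0: a_0=0, p_0 = 0*1 + 0 = 0, q_0 = 0*0 + 1 = 1.
  i=1: a_1=5, p_1 = 5*0 + 1 = 1, q_1 = 5*1 + 0 = 5.
  i=2: a_2=3, p_2 = 3*1 + 0 = 3, q_2 = 3*5 + 1 = 16.

0/1, 1/5, 3/16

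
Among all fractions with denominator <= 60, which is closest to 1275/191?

Expand x = 1275/191 as a continued fraction with the Euclidean algorithm:
  1275 = 6*191 + 129, so a_0 = 6.
  191 = 1*129 + 62, so a_1 = 1.
  129 = 2*62 + 5, so a_2 = 2.
  62 = 12*5 + 2, so a_3 = 12.
  5 = 2*2 + 1, so a_4 = 2.
  2 = 2*1 + 0, so a_5 = 2.
so x = [6; 1, 2, 12, 2, 2].
Convergents (p_i = a_i*p_{i-1} + p_{i-2}, q_i = a_i*q_{i-1} + q_{i-2} with p_{-2}=0, p_{-1}=1, q_{-2}=1, q_{-1}=0), until the denominator exceeds 60:
  i=0: a_0=6, p_0 = 6*1 + 0 = 6, q_0 = 6*0 + 1 = 1.
  i=1: a_1=1, p_1 = 1*6 + 1 = 7, q_1 = 1*1 + 0 = 1.
  i=2: a_2=2, p_2 = 2*7 + 6 = 20, q_2 = 2*1 + 1 = 3.
  i=3: a_3=12, p_3 = 12*20 + 7 = 247, q_3 = 12*3 + 1 = 37.
  i=4: a_4=2, p_4 = 2*247 + 20 = 514, q_4 = 2*37 + 3 = 77.
q_4 = 77 > 60, so the last convergent with denominator <= 60 is p_3/q_3 = 247/37.
The closest fraction with denominator <= 60 is either p_3/q_3 or the intermediate fraction (k*p_3 + p_2)/(k*q_3 + q_2) with the largest k >= 1 whose denominator stays <= 60; these approach x as k grows, and every other convergent or intermediate fraction in range is farther away.
Largest k: floor((60 - q_2)/q_3) = floor((60 - 3)/37) = 1.
That gives (1*247 + 20)/(1*37 + 3) = 267/40.
Compare the errors: |x - 247/37| = |1275*37 - 247*191|/(191*37) = 2/7067, and |x - 267/40| = |1275*40 - 267*191|/(191*40) = 3/7640.
Cross-multiplying, 2*7640 = 15280 < 21201 = 3*7067, so 2/7067 is smaller: the convergent 247/37 is closer to x than 267/40.

247/37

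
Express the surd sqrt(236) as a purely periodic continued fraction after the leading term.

Write x_i = (sqrt(236) + m_i)/d_i with (m_0, d_0) = (0, 1). a_0 = floor(sqrt(236)) = 15, since 15^2 = 225 <= 236 < 256 = 16^2.
Iterate m_{i+1} = d_i*a_i - m_i, d_{i+1} = (236 - m_{i+1}^2)/d_i, a_{i+1} = floor((a_0 + m_{i+1})/d_{i+1}):
  m_1 = 1*15 - 0 = 15, d_1 = (236 - 15^2)/1 = 11/1 = 11, a_1 = floor((15 + 15)/11) = 2.
  m_2 = 11*2 - 15 = 7, d_2 = (236 - 7^2)/11 = 187/11 = 17, a_2 = floor((15 + 7)/17) = 1.
  m_3 = 17*1 - 7 = 10, d_3 = (236 - 10^2)/17 = 136/17 = 8, a_3 = floor((15 + 10)/8) = 3.
  m_4 = 8*3 - 10 = 14, d_4 = (236 - 14^2)/8 = 40/8 = 5, a_4 = floor((15 + 14)/5) = 5.
  m_5 = 5*5 - 14 = 11, d_5 = (236 - 11^2)/5 = 115/5 = 23, a_5 = floor((15 + 11)/23) = 1.
  m_6 = 23*1 - 11 = 12, d_6 = (236 - 12^2)/23 = 92/23 = 4, a_6 = floor((15 + 12)/4) = 6.
  m_7 = 4*6 - 12 = 12, d_7 = (236 - 12^2)/4 = 92/4 = 23, a_7 = floor((15 + 12)/23) = 1.
  m_8 = 23*1 - 12 = 11, d_8 = (236 - 11^2)/23 = 115/23 = 5, a_8 = floor((15 + 11)/5) = 5.
  m_9 = 5*5 - 11 = 14, d_9 = (236 - 14^2)/5 = 40/5 = 8, a_9 = floor((15 + 14)/8) = 3.
  m_10 = 8*3 - 14 = 10, d_10 = (236 - 10^2)/8 = 136/8 = 17, a_10 = floor((15 + 10)/17) = 1.
  m_11 = 17*1 - 10 = 7, d_11 = (236 - 7^2)/17 = 187/17 = 11, a_11 = floor((15 + 7)/11) = 2.
  m_12 = 11*2 - 7 = 15, d_12 = (236 - 15^2)/11 = 11/11 = 1, a_12 = floor((15 + 15)/1) = 30.
  m_13 = 1*30 - 15 = 15, d_13 = (236 - 15^2)/1 = 11/1 = 11: (m_13, d_13) = (m_1, d_1) = (15, 11), so from here the quotients repeat a_1, ..., a_12; the period length is 12.
Hence the expansion of sqrt(236) is a_0 = 15 followed by the repeating block 2, 1, 3, 5, 1, 6, 1, 5, 3, 1, 2, 30 (period 12).

[15; (2, 1, 3, 5, 1, 6, 1, 5, 3, 1, 2, 30)]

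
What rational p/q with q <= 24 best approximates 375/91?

70/17

Expand x = 375/91 as a continued fraction with the Euclidean algorithm:
  375 = 4*91 + 11, so a_0 = 4.
  91 = 8*11 + 3, so a_1 = 8.
  11 = 3*3 + 2, so a_2 = 3.
  3 = 1*2 + 1, so a_3 = 1.
  2 = 2*1 + 0, so a_4 = 2.
so x = [4; 8, 3, 1, 2].
Convergents (p_i = a_i*p_{i-1} + p_{i-2}, q_i = a_i*q_{i-1} + q_{i-2} with p_{-2}=0, p_{-1}=1, q_{-2}=1, q_{-1}=0), until the denominator exceeds 24:
  i=0: a_0=4, p_0 = 4*1 + 0 = 4, q_0 = 4*0 + 1 = 1.
  i=1: a_1=8, p_1 = 8*4 + 1 = 33, q_1 = 8*1 + 0 = 8.
  i=2: a_2=3, p_2 = 3*33 + 4 = 103, q_2 = 3*8 + 1 = 25.
q_2 = 25 > 24, so the last convergent with denominator <= 24 is p_1/q_1 = 33/8.
The closest fraction with denominator <= 24 is either p_1/q_1 or the intermediate fraction (k*p_1 + p_0)/(k*q_1 + q_0) with the largest k >= 1 whose denominator stays <= 24; these approach x as k grows, and every other convergent or intermediate fraction in range is farther away.
Largest k: floor((24 - q_0)/q_1) = floor((24 - 1)/8) = 2.
That gives (2*33 + 4)/(2*8 + 1) = 70/17.
Compare the errors: |x - 33/8| = |375*8 - 33*91|/(91*8) = 3/728, and |x - 70/17| = |375*17 - 70*91|/(91*17) = 5/1547.
Cross-multiplying, 5*728 = 3640 < 4641 = 3*1547, so 5/1547 is smaller: the intermediate fraction 70/17 is closer to x than 33/8.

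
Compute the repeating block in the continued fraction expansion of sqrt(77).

[8; (1, 3, 2, 3, 1, 16)]

Write x_i = (sqrt(77) + m_i)/d_i with (m_0, d_0) = (0, 1). a_0 = floor(sqrt(77)) = 8, since 8^2 = 64 <= 77 < 81 = 9^2.
Iterate m_{i+1} = d_i*a_i - m_i, d_{i+1} = (77 - m_{i+1}^2)/d_i, a_{i+1} = floor((a_0 + m_{i+1})/d_{i+1}):
  m_1 = 1*8 - 0 = 8, d_1 = (77 - 8^2)/1 = 13/1 = 13, a_1 = floor((8 + 8)/13) = 1.
  m_2 = 13*1 - 8 = 5, d_2 = (77 - 5^2)/13 = 52/13 = 4, a_2 = floor((8 + 5)/4) = 3.
  m_3 = 4*3 - 5 = 7, d_3 = (77 - 7^2)/4 = 28/4 = 7, a_3 = floor((8 + 7)/7) = 2.
  m_4 = 7*2 - 7 = 7, d_4 = (77 - 7^2)/7 = 28/7 = 4, a_4 = floor((8 + 7)/4) = 3.
  m_5 = 4*3 - 7 = 5, d_5 = (77 - 5^2)/4 = 52/4 = 13, a_5 = floor((8 + 5)/13) = 1.
  m_6 = 13*1 - 5 = 8, d_6 = (77 - 8^2)/13 = 13/13 = 1, a_6 = floor((8 + 8)/1) = 16.
  m_7 = 1*16 - 8 = 8, d_7 = (77 - 8^2)/1 = 13/1 = 13: (m_7, d_7) = (m_1, d_1) = (8, 13), so from here the quotients repeat a_1, ..., a_6; the period length is 6.
Hence the expansion of sqrt(77) is a_0 = 8 followed by the repeating block 1, 3, 2, 3, 1, 16 (period 6).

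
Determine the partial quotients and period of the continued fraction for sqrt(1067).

[32; (1, 1, 1, 64)]

Write x_i = (sqrt(1067) + m_i)/d_i with (m_0, d_0) = (0, 1). a_0 = floor(sqrt(1067)) = 32, since 32^2 = 1024 <= 1067 < 1089 = 33^2.
Iterate m_{i+1} = d_i*a_i - m_i, d_{i+1} = (1067 - m_{i+1}^2)/d_i, a_{i+1} = floor((a_0 + m_{i+1})/d_{i+1}):
  m_1 = 1*32 - 0 = 32, d_1 = (1067 - 32^2)/1 = 43/1 = 43, a_1 = floor((32 + 32)/43) = 1.
  m_2 = 43*1 - 32 = 11, d_2 = (1067 - 11^2)/43 = 946/43 = 22, a_2 = floor((32 + 11)/22) = 1.
  m_3 = 22*1 - 11 = 11, d_3 = (1067 - 11^2)/22 = 946/22 = 43, a_3 = floor((32 + 11)/43) = 1.
  m_4 = 43*1 - 11 = 32, d_4 = (1067 - 32^2)/43 = 43/43 = 1, a_4 = floor((32 + 32)/1) = 64.
  m_5 = 1*64 - 32 = 32, d_5 = (1067 - 32^2)/1 = 43/1 = 43: (m_5, d_5) = (m_1, d_1) = (32, 43), so from here the quotients repeat a_1, ..., a_4; the period length is 4.
Hence the expansion of sqrt(1067) is a_0 = 32 followed by the repeating block 1, 1, 1, 64 (period 4).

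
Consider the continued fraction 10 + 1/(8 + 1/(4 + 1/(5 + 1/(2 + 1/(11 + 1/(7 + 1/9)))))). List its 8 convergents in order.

Using the convergent recurrence p_i = a_i*p_{i-1} + p_{i-2}, q_i = a_i*q_{i-1} + q_{i-2} with p_{-2}=0, p_{-1}=1, q_{-2}=1, q_{-1}=0:
  i=0: a_0=10, p_0 = 10*1 + 0 = 10, q_0 = 10*0 + 1 = 1.
  i=1: a_1=8, p_1 = 8*10 + 1 = 81, q_1 = 8*1 + 0 = 8.
  i=2: a_2=4, p_2 = 4*81 + 10 = 334, q_2 = 4*8 + 1 = 33.
  i=3: a_3=5, p_3 = 5*334 + 81 = 1751, q_3 = 5*33 + 8 = 173.
  i=4: a_4=2, p_4 = 2*1751 + 334 = 3836, q_4 = 2*173 + 33 = 379.
  i=5: a_5=11, p_5 = 11*3836 + 1751 = 43947, q_5 = 11*379 + 173 = 4342.
  i=6: a_6=7, p_6 = 7*43947 + 3836 = 311465, q_6 = 7*4342 + 379 = 30773.
  i=7: a_7=9, p_7 = 9*311465 + 43947 = 2847132, q_7 = 9*30773 + 4342 = 281299.

10/1, 81/8, 334/33, 1751/173, 3836/379, 43947/4342, 311465/30773, 2847132/281299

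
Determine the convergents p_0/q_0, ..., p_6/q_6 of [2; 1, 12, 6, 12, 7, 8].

Using the convergent recurrence p_i = a_i*p_{i-1} + p_{i-2}, q_i = a_i*q_{i-1} + q_{i-2} with p_{-2}=0, p_{-1}=1, q_{-2}=1, q_{-1}=0:
  i=0: a_0=2, p_0 = 2*1 + 0 = 2, q_0 = 2*0 + 1 = 1.
  i=1: a_1=1, p_1 = 1*2 + 1 = 3, q_1 = 1*1 + 0 = 1.
  i=2: a_2=12, p_2 = 12*3 + 2 = 38, q_2 = 12*1 + 1 = 13.
  i=3: a_3=6, p_3 = 6*38 + 3 = 231, q_3 = 6*13 + 1 = 79.
  i=4: a_4=12, p_4 = 12*231 + 38 = 2810, q_4 = 12*79 + 13 = 961.
  i=5: a_5=7, p_5 = 7*2810 + 231 = 19901, q_5 = 7*961 + 79 = 6806.
  i=6: a_6=8, p_6 = 8*19901 + 2810 = 162018, q_6 = 8*6806 + 961 = 55409.

2/1, 3/1, 38/13, 231/79, 2810/961, 19901/6806, 162018/55409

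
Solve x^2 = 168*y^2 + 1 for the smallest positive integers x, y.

First expand sqrt(168) as a continued fraction. With x_i = (sqrt(168) + m_i)/d_i and (m_0, d_0) = (0, 1): a_0 = floor(sqrt(168)) = 12, since 12^2 = 144 <= 168 < 169 = 13^2.
Iterate m_{i+1} = d_i*a_i - m_i, d_{i+1} = (168 - m_{i+1}^2)/d_i, a_{i+1} = floor((a_0 + m_{i+1})/d_{i+1}):
  m_1 = 1*12 - 0 = 12, d_1 = (168 - 12^2)/1 = 24/1 = 24, a_1 = floor((12 + 12)/24) = 1.
  m_2 = 24*1 - 12 = 12, d_2 = (168 - 12^2)/24 = 24/24 = 1, a_2 = floor((12 + 12)/1) = 24.
  m_3 = 1*24 - 12 = 12, d_3 = (168 - 12^2)/1 = 24/1 = 24: (m_3, d_3) = (m_1, d_1) = (12, 24), so from here the quotients repeat a_1, a_2; the period length is 2.
So sqrt(168) = [12; (1, 24)] with period length k = 2.
k is even, so the fundamental solution of x^2 - 168y^2 = 1 is (p_{k-1}, q_{k-1}) = (p_1, q_1); compute convergents through index 1.
Convergents (p_i = a_i*p_{i-1} + p_{i-2}, q_i = a_i*q_{i-1} + q_{i-2} with p_{-2}=0, p_{-1}=1, q_{-2}=1, q_{-1}=0):
  i=0: a_0=12, p_0 = 12*1 + 0 = 12, q_0 = 12*0 + 1 = 1.
  i=1: a_1=1, p_1 = 1*12 + 1 = 13, q_1 = 1*1 + 0 = 1.
Check: 13^2 - 168*1^2 = 169 - 168 = 1, so (x, y) = (13, 1) solves the equation, and by the theorem it is the least positive solution.

(x, y) = (13, 1)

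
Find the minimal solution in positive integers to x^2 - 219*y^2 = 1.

First expand sqrt(219) as a continued fraction. With x_i = (sqrt(219) + m_i)/d_i and (m_0, d_0) = (0, 1): a_0 = floor(sqrt(219)) = 14, since 14^2 = 196 <= 219 < 225 = 15^2.
Iterate m_{i+1} = d_i*a_i - m_i, d_{i+1} = (219 - m_{i+1}^2)/d_i, a_{i+1} = floor((a_0 + m_{i+1})/d_{i+1}):
  m_1 = 1*14 - 0 = 14, d_1 = (219 - 14^2)/1 = 23/1 = 23, a_1 = floor((14 + 14)/23) = 1.
  m_2 = 23*1 - 14 = 9, d_2 = (219 - 9^2)/23 = 138/23 = 6, a_2 = floor((14 + 9)/6) = 3.
  m_3 = 6*3 - 9 = 9, d_3 = (219 - 9^2)/6 = 138/6 = 23, a_3 = floor((14 + 9)/23) = 1.
  m_4 = 23*1 - 9 = 14, d_4 = (219 - 14^2)/23 = 23/23 = 1, a_4 = floor((14 + 14)/1) = 28.
  m_5 = 1*28 - 14 = 14, d_5 = (219 - 14^2)/1 = 23/1 = 23: (m_5, d_5) = (m_1, d_1) = (14, 23), so from here the quotients repeat a_1, ..., a_4; the period length is 4.
So sqrt(219) = [14; (1, 3, 1, 28)] with period length k = 4.
k is even, so the fundamental solution of x^2 - 219y^2 = 1 is (p_{k-1}, q_{k-1}) = (p_3, q_3); compute convergents through index 3.
Convergents (p_i = a_i*p_{i-1} + p_{i-2}, q_i = a_i*q_{i-1} + q_{i-2} with p_{-2}=0, p_{-1}=1, q_{-2}=1, q_{-1}=0):
  i=0: a_0=14, p_0 = 14*1 + 0 = 14, q_0 = 14*0 + 1 = 1.
  i=1: a_1=1, p_1 = 1*14 + 1 = 15, q_1 = 1*1 + 0 = 1.
  i=2: a_2=3, p_2 = 3*15 + 14 = 59, q_2 = 3*1 + 1 = 4.
  i=3: a_3=1, p_3 = 1*59 + 15 = 74, q_3 = 1*4 + 1 = 5.
Check: 74^2 - 219*5^2 = 5476 - 5475 = 1, so (x, y) = (74, 5) solves the equation, and by the theorem it is the least positive solution.

(x, y) = (74, 5)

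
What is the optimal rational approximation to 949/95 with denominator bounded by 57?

569/57

Expand x = 949/95 as a continued fraction with the Euclidean algorithm:
  949 = 9*95 + 94, so a_0 = 9.
  95 = 1*94 + 1, so a_1 = 1.
  94 = 94*1 + 0, so a_2 = 94.
so x = [9; 1, 94].
Convergents (p_i = a_i*p_{i-1} + p_{i-2}, q_i = a_i*q_{i-1} + q_{i-2} with p_{-2}=0, p_{-1}=1, q_{-2}=1, q_{-1}=0), until the denominator exceeds 57:
  i=0: a_0=9, p_0 = 9*1 + 0 = 9, q_0 = 9*0 + 1 = 1.
  i=1: a_1=1, p_1 = 1*9 + 1 = 10, q_1 = 1*1 + 0 = 1.
  i=2: a_2=94, p_2 = 94*10 + 9 = 949, q_2 = 94*1 + 1 = 95.
q_2 = 95 > 57, so the last convergent with denominator <= 57 is p_1/q_1 = 10/1.
The closest fraction with denominator <= 57 is either p_1/q_1 or the intermediate fraction (k*p_1 + p_0)/(k*q_1 + q_0) with the largest k >= 1 whose denominator stays <= 57; these approach x as k grows, and every other convergent or intermediate fraction in range is farther away.
Largest k: floor((57 - q_0)/q_1) = floor((57 - 1)/1) = 56.
That gives (56*10 + 9)/(56*1 + 1) = 569/57.
Compare the errors: |x - 10/1| = |949*1 - 10*95|/(95*1) = 1/95, and |x - 569/57| = |949*57 - 569*95|/(95*57) = 38/5415.
Cross-multiplying, 38*95 = 3610 < 5415 = 1*5415, so 38/5415 is smaller: the intermediate fraction 569/57 is closer to x than 10/1.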